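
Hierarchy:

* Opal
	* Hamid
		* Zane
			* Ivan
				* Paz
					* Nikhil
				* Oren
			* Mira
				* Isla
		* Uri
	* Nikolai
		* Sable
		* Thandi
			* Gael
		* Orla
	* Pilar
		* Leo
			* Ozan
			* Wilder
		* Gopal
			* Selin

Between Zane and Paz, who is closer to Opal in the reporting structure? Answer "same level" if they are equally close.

Zane

Zane is 2 levels below Opal; Paz is 4. Zane is higher.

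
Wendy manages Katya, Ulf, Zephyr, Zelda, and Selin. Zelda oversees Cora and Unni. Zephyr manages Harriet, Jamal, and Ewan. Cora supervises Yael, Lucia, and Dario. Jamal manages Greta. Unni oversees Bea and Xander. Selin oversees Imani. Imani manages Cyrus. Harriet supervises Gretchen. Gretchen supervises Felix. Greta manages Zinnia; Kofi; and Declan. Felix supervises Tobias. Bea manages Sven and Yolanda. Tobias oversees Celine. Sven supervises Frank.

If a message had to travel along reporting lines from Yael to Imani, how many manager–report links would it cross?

Yael is 3 levels below Wendy, and Imani is 2 levels below Wendy (their lowest common manager). The shortest path runs up from Yael to Wendy and back down to Imani: 3 + 2 = 5 links.

5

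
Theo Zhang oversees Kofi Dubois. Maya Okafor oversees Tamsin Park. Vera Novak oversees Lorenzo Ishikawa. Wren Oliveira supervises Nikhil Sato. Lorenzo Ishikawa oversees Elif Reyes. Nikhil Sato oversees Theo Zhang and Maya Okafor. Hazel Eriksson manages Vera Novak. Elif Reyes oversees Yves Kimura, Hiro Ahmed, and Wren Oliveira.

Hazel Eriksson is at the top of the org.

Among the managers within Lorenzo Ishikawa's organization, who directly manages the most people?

Direct-report counts within Lorenzo Ishikawa's organization: Lorenzo Ishikawa has 1; Elif Reyes has 3; Wren Oliveira has 1; Nikhil Sato has 2; Maya Okafor has 1; Theo Zhang has 1. The largest is 3, held by Elif Reyes.

Elif Reyes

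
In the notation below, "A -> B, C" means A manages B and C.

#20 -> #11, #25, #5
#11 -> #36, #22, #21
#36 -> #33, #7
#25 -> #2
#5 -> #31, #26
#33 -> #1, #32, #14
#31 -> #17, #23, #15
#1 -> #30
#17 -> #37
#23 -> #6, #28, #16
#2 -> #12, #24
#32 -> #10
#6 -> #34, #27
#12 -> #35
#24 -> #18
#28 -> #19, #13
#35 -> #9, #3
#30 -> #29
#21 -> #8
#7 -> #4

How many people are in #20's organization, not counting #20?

36

#20 directly manages #11, #25, #5. Under #11: #21, #8, #22, #36, #7, #4, #33, #14, #32, #10, #1, #30, #29 (13). Under #25: #2, #24, #18, #12, #35, #3, #9 (7). Under #5: #26, #31, #15, #23, #16, #28, #13, #19, #6, #27, #34, #17, #37 (13). So #20's organization is 3 direct reports plus everyone under them: 14 + 8 + 14 = 36.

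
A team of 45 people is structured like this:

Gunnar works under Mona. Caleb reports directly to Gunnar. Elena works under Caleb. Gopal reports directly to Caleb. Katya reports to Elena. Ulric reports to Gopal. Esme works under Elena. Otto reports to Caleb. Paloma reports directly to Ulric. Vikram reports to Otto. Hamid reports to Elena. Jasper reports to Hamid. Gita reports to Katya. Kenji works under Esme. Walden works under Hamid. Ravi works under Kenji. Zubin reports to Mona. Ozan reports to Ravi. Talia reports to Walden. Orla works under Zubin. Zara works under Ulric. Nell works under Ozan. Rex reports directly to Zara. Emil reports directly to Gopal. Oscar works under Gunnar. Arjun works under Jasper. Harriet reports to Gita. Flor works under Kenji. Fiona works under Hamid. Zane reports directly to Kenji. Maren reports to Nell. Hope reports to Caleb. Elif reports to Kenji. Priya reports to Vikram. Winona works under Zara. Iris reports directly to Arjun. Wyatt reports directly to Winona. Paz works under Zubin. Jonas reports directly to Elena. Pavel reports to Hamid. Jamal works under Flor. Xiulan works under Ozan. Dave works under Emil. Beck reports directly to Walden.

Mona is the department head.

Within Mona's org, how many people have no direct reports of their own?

The people in Mona's organization with no one reporting to them are Paz, Orla, Oscar, Hope, Priya, Dave, Wyatt, Rex, Paloma, Jonas, Pavel, Fiona, Beck, Talia, Iris, Elif, Zane, Jamal, Xiulan, Maren, Harriet. That is 21.

21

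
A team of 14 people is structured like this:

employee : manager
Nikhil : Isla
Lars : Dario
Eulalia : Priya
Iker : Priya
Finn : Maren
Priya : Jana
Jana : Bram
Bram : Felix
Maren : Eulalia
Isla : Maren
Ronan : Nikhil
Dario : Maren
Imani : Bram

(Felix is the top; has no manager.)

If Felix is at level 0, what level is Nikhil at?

Chain from Nikhil up to Felix: Nikhil → Isla → Maren → Eulalia → Priya → Jana → Bram → Felix. That is 7 steps up, so Nikhil is 7 levels below Felix.

7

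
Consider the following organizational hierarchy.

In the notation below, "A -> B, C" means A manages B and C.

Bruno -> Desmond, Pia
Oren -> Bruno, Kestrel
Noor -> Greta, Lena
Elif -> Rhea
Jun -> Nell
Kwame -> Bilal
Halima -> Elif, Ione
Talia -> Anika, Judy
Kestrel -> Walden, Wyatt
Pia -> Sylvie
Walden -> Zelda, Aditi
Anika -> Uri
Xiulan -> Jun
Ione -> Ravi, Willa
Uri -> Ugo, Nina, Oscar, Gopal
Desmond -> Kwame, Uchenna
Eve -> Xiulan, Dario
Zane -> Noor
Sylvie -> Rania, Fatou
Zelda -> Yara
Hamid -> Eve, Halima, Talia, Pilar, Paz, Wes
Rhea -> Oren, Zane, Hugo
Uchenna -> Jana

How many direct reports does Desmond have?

Desmond directly manages Kwame, Uchenna. That is 2 direct reports.

2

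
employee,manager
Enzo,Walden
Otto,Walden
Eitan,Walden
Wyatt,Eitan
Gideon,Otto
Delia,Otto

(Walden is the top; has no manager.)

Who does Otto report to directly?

Otto reports directly to Walden.

Walden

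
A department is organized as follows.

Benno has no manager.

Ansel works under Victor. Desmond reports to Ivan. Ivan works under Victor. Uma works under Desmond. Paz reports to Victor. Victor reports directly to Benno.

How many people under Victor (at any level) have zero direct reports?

The people in Victor's organization with no one reporting to them are Paz, Ansel, Uma. That is 3.

3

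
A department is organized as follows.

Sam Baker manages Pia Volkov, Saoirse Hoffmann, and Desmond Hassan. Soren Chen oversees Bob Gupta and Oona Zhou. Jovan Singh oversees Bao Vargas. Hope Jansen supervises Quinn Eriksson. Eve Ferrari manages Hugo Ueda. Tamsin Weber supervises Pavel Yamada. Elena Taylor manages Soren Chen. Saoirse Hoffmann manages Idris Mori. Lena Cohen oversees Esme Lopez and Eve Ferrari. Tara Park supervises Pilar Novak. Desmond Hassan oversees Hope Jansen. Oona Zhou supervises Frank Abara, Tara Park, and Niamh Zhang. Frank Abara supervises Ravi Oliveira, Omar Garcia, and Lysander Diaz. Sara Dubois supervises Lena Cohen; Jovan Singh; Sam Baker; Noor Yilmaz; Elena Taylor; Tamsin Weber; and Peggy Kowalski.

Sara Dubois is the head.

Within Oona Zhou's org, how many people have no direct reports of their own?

5

The people in Oona Zhou's organization with no one reporting to them are Niamh Zhang, Pilar Novak, Ravi Oliveira, Lysander Diaz, Omar Garcia. That is 5.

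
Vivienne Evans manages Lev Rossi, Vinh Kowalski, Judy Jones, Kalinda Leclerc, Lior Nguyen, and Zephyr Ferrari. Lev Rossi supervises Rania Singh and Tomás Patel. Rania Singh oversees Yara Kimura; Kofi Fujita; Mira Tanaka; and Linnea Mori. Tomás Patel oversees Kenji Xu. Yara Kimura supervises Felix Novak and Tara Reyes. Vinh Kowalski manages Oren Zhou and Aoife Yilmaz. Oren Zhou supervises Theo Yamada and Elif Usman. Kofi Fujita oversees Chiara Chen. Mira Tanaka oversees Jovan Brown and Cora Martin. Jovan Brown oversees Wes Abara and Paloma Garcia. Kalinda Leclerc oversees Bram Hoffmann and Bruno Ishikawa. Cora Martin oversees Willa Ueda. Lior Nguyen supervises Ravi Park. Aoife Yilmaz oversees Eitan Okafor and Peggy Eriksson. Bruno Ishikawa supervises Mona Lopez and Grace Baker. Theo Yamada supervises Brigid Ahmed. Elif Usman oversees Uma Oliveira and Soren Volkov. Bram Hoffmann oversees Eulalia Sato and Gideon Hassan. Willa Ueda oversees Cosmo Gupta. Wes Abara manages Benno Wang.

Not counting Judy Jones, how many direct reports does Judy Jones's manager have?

5

Judy Jones reports to Vivienne Evans. Vivienne Evans's other direct reports are Lev Rossi, Vinh Kowalski, Kalinda Leclerc, Lior Nguyen, Zephyr Ferrari — 5 peers.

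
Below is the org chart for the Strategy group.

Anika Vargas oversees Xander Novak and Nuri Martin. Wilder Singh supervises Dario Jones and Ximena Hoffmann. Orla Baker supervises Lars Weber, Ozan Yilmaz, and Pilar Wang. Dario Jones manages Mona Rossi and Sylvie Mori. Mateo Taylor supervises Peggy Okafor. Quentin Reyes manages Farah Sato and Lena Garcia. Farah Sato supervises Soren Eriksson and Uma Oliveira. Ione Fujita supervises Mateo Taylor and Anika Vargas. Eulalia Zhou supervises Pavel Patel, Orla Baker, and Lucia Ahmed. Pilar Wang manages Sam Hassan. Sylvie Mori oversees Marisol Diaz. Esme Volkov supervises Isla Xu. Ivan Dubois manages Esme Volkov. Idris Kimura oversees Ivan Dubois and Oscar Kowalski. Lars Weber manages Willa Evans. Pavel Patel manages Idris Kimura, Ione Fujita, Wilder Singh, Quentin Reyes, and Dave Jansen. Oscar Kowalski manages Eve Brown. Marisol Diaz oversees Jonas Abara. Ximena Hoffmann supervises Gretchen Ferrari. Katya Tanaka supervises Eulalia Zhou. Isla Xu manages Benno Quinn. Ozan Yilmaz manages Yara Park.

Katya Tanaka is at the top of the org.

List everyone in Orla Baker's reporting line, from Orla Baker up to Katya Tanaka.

Orla Baker reports to Eulalia Zhou. Eulalia Zhou reports to Katya Tanaka. Katya Tanaka is at the top.

Orla Baker -> Eulalia Zhou -> Katya Tanaka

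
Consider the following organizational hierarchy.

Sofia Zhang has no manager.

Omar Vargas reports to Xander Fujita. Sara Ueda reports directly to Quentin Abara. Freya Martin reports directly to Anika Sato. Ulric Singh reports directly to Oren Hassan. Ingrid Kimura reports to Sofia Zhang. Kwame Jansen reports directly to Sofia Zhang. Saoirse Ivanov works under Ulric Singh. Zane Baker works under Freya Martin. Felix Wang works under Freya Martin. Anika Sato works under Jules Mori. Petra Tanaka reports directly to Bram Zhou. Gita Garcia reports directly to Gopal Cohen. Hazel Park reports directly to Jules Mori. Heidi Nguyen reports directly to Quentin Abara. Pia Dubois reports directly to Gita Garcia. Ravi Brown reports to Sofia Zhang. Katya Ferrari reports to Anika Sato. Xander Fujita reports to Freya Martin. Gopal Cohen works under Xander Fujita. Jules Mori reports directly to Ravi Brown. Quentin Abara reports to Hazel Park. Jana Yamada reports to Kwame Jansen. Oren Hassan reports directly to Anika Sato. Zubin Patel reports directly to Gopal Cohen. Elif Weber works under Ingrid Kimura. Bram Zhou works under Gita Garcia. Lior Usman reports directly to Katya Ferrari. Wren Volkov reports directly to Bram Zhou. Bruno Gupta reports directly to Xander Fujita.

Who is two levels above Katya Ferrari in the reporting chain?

Katya Ferrari reports to Anika Sato, and Anika Sato reports to Jules Mori. So Katya Ferrari's skip-level manager is Jules Mori.

Jules Mori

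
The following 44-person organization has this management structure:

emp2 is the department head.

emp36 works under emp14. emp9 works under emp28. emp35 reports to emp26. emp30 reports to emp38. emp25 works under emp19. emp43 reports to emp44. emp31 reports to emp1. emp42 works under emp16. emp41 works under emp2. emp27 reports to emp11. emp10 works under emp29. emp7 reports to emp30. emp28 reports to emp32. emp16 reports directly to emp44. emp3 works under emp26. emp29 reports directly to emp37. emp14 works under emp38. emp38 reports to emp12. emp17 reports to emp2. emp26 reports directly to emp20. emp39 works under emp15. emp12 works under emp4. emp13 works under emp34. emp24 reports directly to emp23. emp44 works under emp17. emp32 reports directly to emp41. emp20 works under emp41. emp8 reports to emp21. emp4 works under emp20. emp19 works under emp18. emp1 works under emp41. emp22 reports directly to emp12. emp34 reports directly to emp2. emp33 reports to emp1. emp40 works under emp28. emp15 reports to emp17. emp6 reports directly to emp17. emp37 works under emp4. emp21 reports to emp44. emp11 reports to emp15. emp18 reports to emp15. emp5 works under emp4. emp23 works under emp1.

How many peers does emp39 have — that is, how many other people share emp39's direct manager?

emp39 reports to emp15. emp15's other direct reports are emp11, emp18 — 2 peers.

2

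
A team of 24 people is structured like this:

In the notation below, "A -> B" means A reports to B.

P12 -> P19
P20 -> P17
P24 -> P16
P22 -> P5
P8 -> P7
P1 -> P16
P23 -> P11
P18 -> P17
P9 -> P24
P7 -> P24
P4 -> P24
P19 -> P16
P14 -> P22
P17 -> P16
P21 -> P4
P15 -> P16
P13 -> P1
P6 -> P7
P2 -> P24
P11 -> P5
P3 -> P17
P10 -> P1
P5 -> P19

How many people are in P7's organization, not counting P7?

2

P7 directly manages P8, P6. P8 has no reports. P6 has no reports. So P7's organization is 2 direct reports plus everyone under them: 1 + 1 = 2.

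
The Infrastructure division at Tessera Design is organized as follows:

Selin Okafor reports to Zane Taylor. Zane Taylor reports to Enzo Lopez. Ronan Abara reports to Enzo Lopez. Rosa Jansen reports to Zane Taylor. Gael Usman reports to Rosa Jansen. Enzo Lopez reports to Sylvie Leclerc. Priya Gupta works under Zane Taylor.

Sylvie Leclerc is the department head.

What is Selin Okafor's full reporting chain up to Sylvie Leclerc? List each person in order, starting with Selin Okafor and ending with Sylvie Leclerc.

Selin Okafor -> Zane Taylor -> Enzo Lopez -> Sylvie Leclerc

Selin Okafor reports to Zane Taylor. Zane Taylor reports to Enzo Lopez. Enzo Lopez reports to Sylvie Leclerc. Sylvie Leclerc is at the top.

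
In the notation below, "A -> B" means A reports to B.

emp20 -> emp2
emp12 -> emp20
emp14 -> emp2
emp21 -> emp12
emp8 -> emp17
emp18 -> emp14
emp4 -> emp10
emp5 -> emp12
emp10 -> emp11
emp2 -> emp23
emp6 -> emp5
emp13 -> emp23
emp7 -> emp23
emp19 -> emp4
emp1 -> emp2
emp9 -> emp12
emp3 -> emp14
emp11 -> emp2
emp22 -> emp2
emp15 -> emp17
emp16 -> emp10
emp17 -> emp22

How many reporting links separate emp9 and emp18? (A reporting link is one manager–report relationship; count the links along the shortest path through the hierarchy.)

emp9 is 3 levels below emp2, and emp18 is 2 levels below emp2 (their lowest common manager). The shortest path runs up from emp9 to emp2 and back down to emp18: 3 + 2 = 5 links.

5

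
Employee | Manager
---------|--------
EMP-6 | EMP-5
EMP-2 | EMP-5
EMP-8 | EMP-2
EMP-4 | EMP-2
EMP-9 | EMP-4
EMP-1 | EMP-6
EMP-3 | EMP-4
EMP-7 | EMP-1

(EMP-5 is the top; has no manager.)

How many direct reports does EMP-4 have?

2

EMP-4 directly manages EMP-9, EMP-3. That is 2 direct reports.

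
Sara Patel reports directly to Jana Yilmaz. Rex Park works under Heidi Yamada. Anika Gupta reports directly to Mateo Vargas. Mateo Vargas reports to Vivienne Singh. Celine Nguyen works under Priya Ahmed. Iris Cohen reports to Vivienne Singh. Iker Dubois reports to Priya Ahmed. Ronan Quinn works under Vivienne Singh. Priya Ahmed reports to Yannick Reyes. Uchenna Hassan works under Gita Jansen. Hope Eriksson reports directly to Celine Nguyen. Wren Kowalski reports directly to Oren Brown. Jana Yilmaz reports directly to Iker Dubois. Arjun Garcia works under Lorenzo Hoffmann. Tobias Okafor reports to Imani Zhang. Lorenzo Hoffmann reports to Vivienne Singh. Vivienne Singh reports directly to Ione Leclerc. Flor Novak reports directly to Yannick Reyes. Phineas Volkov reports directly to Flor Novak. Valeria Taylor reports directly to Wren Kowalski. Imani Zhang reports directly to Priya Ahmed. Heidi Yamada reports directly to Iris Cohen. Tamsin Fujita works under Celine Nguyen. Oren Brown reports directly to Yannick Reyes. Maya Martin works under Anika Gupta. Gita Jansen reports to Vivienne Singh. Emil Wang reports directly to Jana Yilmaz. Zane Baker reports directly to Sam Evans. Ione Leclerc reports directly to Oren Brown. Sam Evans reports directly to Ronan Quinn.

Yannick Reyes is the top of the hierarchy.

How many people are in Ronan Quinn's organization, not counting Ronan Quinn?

2

Ronan Quinn directly manages Sam Evans. Under Sam Evans: Zane Baker (1). That's 2 in total.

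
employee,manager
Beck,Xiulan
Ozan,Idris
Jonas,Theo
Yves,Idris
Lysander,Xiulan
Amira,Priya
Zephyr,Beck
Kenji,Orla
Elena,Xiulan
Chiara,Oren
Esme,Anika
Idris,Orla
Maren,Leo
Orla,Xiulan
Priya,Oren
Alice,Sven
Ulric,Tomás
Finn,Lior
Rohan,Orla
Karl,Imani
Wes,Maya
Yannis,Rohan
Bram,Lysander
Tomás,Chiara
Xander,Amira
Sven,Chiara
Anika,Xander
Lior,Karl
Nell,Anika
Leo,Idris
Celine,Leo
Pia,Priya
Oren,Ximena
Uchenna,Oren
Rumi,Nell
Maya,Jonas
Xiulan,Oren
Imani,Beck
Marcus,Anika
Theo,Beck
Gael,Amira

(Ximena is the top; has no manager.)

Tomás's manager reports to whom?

Tomás reports to Chiara, and Chiara reports to Oren. So Tomás's skip-level manager is Oren.

Oren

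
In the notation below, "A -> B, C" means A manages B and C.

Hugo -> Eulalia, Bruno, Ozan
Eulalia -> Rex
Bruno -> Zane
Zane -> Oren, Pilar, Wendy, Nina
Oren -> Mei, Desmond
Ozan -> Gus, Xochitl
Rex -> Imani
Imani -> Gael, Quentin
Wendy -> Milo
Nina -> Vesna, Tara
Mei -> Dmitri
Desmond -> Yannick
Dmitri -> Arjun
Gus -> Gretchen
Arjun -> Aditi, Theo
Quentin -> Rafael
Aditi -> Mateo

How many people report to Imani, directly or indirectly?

3

Imani directly manages Gael, Quentin. Gael has no reports. Under Quentin: Rafael (1). So Imani's organization is 2 direct reports plus everyone under them: 1 + 2 = 3.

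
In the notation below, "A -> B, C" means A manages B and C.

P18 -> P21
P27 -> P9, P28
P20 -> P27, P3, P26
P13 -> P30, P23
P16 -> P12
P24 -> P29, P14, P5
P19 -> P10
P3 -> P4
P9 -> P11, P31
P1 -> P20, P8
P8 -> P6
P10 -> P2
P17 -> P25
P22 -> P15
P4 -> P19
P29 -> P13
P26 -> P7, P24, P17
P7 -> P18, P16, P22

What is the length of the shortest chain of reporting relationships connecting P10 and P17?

P10 is 4 levels below P20, and P17 is 2 levels below P20 (their lowest common manager). The shortest path runs up from P10 to P20 and back down to P17: 4 + 2 = 6 links.

6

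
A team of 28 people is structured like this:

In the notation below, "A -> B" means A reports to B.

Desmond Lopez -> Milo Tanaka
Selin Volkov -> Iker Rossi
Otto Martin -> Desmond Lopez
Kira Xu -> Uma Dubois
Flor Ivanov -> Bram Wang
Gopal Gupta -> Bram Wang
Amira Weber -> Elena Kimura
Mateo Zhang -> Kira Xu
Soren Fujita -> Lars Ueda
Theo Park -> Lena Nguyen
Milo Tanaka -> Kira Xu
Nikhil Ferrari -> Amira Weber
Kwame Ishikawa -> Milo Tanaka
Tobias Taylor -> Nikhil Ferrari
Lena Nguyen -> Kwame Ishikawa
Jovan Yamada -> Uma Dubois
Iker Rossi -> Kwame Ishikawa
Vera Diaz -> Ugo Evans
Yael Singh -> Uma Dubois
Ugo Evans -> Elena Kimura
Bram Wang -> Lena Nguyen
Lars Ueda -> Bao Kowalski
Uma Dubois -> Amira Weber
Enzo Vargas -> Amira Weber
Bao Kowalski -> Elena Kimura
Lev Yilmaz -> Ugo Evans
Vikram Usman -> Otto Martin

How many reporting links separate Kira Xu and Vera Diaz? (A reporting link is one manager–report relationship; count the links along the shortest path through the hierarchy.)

Kira Xu is 3 levels below Elena Kimura, and Vera Diaz is 2 levels below Elena Kimura (their lowest common manager). The shortest path runs up from Kira Xu to Elena Kimura and back down to Vera Diaz: 3 + 2 = 5 links.

5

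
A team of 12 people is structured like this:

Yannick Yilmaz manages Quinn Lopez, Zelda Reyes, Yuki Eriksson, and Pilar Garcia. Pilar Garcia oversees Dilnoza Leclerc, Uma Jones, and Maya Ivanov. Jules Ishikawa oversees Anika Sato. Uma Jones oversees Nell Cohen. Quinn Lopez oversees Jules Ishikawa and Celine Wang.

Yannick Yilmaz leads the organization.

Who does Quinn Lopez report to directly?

Quinn Lopez reports directly to Yannick Yilmaz.

Yannick Yilmaz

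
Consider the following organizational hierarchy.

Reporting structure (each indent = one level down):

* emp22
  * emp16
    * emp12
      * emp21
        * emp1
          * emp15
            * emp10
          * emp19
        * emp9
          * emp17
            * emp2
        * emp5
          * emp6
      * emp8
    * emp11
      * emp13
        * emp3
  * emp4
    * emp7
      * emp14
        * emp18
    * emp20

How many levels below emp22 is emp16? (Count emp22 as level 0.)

Chain from emp16 up to emp22: emp16 → emp22. That is 1 step up, so emp16 is 1 level below emp22.

1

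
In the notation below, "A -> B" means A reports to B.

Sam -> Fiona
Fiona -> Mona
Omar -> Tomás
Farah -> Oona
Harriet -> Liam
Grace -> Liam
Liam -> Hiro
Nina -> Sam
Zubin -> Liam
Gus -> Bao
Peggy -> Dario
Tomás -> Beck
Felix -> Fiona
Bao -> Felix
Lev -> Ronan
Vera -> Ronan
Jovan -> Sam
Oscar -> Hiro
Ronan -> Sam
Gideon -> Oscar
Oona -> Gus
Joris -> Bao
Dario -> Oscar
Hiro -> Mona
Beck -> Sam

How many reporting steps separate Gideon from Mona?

Chain from Gideon up to Mona: Gideon → Oscar → Hiro → Mona. That is 3 steps up, so Gideon is 3 levels below Mona.

3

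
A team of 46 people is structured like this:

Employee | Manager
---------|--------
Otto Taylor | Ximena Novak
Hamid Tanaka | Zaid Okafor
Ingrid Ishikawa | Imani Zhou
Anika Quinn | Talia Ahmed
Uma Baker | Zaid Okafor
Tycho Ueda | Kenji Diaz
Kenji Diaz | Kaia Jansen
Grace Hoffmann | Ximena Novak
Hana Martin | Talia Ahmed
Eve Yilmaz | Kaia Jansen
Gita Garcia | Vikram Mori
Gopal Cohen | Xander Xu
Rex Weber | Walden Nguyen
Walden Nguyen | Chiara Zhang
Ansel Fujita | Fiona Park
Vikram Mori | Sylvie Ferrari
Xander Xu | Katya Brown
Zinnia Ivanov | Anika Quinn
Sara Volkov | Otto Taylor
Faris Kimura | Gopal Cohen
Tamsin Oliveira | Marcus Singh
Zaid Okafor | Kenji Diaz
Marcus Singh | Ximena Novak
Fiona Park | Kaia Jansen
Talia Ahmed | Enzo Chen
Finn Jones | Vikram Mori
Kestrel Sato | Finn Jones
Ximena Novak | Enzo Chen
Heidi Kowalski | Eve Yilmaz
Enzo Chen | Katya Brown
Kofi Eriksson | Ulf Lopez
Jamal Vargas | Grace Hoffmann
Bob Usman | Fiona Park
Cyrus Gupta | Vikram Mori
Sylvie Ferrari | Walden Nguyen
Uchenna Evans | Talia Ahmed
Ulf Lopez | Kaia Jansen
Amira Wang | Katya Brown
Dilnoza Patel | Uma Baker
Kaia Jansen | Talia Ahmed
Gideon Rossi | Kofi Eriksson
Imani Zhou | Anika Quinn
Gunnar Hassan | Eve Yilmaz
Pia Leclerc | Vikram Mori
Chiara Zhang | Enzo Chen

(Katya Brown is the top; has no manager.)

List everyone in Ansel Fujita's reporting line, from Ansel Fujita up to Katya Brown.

Ansel Fujita reports to Fiona Park. Fiona Park reports to Kaia Jansen. Kaia Jansen reports to Talia Ahmed. Talia Ahmed reports to Enzo Chen. Enzo Chen reports to Katya Brown. Katya Brown is at the top.

Ansel Fujita -> Fiona Park -> Kaia Jansen -> Talia Ahmed -> Enzo Chen -> Katya Brown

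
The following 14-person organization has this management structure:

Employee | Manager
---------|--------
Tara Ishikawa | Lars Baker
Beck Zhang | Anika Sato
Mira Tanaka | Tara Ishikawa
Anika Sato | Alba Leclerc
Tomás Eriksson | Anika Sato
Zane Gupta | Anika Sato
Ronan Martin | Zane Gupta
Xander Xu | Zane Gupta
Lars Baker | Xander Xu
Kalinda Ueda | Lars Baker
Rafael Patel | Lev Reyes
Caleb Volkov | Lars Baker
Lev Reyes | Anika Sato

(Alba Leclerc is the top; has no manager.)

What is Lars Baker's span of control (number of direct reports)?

3

Lars Baker directly manages Tara Ishikawa, Kalinda Ueda, Caleb Volkov. That is 3 direct reports.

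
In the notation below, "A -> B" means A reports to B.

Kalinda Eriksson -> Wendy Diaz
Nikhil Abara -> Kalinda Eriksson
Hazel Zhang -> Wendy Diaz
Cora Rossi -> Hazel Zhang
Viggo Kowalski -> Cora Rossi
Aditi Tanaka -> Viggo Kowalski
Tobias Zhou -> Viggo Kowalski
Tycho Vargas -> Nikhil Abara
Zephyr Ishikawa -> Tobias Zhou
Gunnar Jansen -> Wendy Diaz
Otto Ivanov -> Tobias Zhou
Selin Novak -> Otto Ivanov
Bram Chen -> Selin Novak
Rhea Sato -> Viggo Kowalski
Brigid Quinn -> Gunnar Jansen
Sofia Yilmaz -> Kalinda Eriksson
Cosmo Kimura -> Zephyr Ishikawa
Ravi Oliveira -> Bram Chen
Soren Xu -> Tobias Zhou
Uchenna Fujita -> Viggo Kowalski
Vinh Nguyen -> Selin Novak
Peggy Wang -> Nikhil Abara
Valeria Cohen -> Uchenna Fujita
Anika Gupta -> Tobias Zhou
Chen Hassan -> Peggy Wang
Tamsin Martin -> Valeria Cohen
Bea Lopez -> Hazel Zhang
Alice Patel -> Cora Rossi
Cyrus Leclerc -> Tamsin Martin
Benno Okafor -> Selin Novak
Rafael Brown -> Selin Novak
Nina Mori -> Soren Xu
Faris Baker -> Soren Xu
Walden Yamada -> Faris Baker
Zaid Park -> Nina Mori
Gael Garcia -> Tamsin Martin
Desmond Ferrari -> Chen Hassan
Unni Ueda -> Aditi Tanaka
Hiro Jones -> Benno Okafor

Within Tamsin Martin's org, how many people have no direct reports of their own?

2

The people in Tamsin Martin's organization with no one reporting to them are Gael Garcia, Cyrus Leclerc. That is 2.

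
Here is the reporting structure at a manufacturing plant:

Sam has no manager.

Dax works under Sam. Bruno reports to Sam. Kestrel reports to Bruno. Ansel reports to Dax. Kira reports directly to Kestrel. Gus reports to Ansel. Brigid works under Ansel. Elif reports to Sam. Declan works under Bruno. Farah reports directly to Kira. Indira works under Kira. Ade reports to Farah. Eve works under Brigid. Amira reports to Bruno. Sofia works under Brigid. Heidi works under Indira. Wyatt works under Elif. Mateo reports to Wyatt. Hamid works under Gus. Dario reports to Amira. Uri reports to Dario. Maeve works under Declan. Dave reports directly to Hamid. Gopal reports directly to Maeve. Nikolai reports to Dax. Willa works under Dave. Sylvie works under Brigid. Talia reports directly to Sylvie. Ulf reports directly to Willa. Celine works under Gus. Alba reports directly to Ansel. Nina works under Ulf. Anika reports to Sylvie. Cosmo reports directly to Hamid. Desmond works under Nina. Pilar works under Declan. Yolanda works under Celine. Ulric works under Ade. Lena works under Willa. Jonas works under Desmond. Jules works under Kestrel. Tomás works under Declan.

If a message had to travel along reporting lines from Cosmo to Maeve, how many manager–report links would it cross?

8

Cosmo is 5 levels below Sam, and Maeve is 3 levels below Sam (their lowest common manager). The shortest path runs up from Cosmo to Sam and back down to Maeve: 5 + 3 = 8 links.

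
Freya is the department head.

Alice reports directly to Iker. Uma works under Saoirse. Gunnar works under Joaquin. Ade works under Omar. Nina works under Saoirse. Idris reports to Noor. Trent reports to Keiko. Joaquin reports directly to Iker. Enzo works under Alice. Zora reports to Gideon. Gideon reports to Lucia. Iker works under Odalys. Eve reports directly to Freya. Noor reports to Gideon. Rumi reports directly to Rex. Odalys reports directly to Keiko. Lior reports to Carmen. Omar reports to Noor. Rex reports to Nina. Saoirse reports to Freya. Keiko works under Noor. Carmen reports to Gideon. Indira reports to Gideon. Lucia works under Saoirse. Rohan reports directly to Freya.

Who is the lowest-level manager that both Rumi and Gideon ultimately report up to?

Saoirse

Rumi's chain of managers is Rex, Nina, Saoirse, Freya. Gideon's chain of managers is Lucia, Saoirse, Freya. The first manager that appears in both chains is Saoirse.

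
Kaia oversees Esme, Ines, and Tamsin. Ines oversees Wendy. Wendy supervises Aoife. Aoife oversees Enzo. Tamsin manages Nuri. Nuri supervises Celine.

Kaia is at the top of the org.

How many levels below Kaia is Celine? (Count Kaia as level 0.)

3

Chain from Celine up to Kaia: Celine → Nuri → Tamsin → Kaia. That is 3 steps up, so Celine is 3 levels below Kaia.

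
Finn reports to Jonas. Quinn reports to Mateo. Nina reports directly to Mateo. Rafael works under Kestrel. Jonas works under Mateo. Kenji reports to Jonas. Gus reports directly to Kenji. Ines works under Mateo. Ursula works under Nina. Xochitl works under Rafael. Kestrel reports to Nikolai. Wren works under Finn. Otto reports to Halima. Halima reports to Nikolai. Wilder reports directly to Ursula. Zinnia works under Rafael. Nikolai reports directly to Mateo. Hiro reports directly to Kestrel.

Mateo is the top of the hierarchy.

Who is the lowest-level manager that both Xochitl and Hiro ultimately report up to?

Xochitl's chain of managers is Rafael, Kestrel, Nikolai, Mateo. Hiro's chain of managers is Kestrel, Nikolai, Mateo. The first manager that appears in both chains is Kestrel.

Kestrel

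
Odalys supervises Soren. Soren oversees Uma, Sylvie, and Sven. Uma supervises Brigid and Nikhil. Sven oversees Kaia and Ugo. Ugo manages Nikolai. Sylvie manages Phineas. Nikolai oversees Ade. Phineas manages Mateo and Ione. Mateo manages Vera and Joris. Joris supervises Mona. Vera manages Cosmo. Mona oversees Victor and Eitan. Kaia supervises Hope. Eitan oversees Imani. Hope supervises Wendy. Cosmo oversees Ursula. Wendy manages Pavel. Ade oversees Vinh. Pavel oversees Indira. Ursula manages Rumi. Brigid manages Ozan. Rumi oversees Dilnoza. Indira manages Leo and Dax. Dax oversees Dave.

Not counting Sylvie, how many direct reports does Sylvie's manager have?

Sylvie reports to Soren. Soren's other direct reports are Uma, Sven — 2 peers.

2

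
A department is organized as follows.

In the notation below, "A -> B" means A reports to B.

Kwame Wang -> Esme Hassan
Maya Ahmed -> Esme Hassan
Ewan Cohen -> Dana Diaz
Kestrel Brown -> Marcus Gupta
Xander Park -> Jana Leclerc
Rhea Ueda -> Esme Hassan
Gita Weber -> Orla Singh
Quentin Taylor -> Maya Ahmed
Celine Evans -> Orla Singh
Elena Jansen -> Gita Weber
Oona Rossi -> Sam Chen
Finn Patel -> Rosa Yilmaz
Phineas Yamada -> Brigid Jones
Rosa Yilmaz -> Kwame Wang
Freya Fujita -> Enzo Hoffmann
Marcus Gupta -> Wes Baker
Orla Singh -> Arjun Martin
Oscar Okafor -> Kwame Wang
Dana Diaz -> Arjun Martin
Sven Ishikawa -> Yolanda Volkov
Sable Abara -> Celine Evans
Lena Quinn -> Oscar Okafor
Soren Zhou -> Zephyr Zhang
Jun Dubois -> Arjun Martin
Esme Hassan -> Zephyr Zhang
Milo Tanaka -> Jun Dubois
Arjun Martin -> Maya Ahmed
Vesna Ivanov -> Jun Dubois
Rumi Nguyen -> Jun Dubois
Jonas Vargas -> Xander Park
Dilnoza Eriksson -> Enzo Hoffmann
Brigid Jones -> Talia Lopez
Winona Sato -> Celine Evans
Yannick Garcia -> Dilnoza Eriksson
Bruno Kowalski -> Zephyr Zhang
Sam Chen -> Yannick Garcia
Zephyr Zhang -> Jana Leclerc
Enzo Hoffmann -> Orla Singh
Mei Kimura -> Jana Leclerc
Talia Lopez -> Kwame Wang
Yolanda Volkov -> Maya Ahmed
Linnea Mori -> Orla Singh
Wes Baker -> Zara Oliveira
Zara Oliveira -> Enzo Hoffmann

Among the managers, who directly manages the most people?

Direct-report counts: Jana Leclerc has 3; Zephyr Zhang has 3; Esme Hassan has 3; Kwame Wang has 3; Rosa Yilmaz has 1; Oscar Okafor has 1; Talia Lopez has 1; Brigid Jones has 1; Maya Ahmed has 3; Yolanda Volkov has 1; Arjun Martin has 3; Orla Singh has 4; Celine Evans has 2; Gita Weber has 1; Enzo Hoffmann has 3; Dilnoza Eriksson has 1; Yannick Garcia has 1; Sam Chen has 1; Zara Oliveira has 1; Wes Baker has 1; Marcus Gupta has 1; Dana Diaz has 1; Jun Dubois has 3; Xander Park has 1. The largest is 4, held by Orla Singh.

Orla Singh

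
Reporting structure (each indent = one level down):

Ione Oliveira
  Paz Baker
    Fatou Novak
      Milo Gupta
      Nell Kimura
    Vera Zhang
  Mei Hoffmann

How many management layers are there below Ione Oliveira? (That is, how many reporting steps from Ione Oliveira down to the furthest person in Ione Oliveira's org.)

The longest chain under Ione Oliveira runs Ione Oliveira → Paz Baker → Fatou Novak → Nell Kimura, which is 3 levels below Ione Oliveira.

3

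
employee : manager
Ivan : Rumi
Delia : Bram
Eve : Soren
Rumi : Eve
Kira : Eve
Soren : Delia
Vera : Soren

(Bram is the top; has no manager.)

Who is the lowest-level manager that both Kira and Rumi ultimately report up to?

Kira's chain of managers is Eve, Soren, Delia, Bram. Rumi's chain of managers is Eve, Soren, Delia, Bram. The first manager that appears in both chains is Eve.

Eve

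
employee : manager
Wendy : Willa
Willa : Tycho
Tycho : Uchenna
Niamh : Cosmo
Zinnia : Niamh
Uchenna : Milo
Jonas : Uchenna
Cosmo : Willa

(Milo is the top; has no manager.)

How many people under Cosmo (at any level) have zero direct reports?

1

The only person in Cosmo's organization with no one reporting to them is Zinnia. That is 1.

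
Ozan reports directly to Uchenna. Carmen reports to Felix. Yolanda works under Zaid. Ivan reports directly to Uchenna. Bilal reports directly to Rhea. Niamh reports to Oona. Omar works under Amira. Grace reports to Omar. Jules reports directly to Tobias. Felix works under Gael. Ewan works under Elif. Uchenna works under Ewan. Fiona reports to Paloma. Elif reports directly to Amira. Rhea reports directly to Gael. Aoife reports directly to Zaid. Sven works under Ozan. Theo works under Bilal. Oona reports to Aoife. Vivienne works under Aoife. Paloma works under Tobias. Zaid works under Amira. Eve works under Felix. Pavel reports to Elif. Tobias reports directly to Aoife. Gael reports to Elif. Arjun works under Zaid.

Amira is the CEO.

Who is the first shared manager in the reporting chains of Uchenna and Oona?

Uchenna's chain of managers is Ewan, Elif, Amira. Oona's chain of managers is Aoife, Zaid, Amira. The first manager that appears in both chains is Amira.

Amira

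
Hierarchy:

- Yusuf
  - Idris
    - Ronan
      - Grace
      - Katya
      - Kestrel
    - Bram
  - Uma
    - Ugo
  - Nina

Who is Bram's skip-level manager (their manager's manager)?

Bram reports to Idris, and Idris reports to Yusuf. So Bram's skip-level manager is Yusuf.

Yusuf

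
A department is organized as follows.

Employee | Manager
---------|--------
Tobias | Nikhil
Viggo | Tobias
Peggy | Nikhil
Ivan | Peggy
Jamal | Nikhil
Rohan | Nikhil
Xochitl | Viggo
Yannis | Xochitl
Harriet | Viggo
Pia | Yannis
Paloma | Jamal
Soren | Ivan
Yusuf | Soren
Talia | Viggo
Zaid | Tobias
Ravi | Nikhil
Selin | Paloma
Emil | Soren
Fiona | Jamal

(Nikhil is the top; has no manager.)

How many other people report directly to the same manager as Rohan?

4

Rohan reports to Nikhil. Nikhil's other direct reports are Tobias, Peggy, Jamal, Ravi — 4 peers.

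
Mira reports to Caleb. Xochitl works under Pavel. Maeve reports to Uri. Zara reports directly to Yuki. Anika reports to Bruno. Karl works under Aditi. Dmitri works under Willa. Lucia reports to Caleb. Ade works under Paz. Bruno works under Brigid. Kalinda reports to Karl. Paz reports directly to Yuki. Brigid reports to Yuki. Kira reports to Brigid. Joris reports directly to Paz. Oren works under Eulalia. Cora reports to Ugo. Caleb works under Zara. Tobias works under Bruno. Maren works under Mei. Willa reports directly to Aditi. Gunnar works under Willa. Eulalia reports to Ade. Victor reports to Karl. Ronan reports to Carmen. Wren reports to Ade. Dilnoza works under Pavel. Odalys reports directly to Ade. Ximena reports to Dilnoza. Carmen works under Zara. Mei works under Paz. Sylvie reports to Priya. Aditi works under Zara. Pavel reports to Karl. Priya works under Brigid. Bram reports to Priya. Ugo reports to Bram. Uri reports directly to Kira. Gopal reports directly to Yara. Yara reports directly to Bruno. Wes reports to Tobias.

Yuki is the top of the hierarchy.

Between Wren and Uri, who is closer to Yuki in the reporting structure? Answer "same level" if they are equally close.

Both Wren and Uri are 3 levels below Yuki.

same level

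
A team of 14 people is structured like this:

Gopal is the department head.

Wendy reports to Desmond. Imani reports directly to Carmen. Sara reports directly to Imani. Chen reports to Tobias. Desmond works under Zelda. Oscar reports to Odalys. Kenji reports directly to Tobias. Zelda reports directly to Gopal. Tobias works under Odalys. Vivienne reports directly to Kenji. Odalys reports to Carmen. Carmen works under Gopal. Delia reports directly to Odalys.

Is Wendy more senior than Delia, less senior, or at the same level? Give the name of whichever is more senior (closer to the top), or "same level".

same level

Both Wendy and Delia are 3 levels below Gopal.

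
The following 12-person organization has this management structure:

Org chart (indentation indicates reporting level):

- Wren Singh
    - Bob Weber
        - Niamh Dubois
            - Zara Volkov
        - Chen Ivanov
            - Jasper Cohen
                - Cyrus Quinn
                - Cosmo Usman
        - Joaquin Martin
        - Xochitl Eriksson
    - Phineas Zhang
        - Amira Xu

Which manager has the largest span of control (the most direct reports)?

Bob Weber

Direct-report counts: Wren Singh has 2; Phineas Zhang has 1; Bob Weber has 4; Chen Ivanov has 1; Jasper Cohen has 2; Niamh Dubois has 1. The largest is 4, held by Bob Weber.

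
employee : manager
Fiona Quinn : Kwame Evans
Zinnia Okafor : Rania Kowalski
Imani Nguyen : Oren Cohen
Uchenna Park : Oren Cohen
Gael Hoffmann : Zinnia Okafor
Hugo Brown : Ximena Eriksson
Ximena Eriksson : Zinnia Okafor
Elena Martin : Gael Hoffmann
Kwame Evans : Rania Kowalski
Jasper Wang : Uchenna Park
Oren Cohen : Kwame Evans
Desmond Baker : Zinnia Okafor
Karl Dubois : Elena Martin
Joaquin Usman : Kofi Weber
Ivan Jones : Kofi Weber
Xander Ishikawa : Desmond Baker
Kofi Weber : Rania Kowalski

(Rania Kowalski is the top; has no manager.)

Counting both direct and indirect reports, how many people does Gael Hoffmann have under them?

Gael Hoffmann directly manages Elena Martin. Under Elena Martin: Karl Dubois (1). That's 2 in total.

2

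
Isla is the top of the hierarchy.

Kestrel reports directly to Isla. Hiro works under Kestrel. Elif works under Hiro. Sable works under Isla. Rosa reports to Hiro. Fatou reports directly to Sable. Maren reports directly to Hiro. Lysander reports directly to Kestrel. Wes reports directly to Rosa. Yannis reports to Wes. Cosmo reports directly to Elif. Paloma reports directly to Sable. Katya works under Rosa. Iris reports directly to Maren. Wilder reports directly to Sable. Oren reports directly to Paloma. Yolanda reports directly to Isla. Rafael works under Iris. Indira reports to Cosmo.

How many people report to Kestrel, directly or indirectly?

Kestrel directly manages Hiro, Lysander. Under Hiro: Maren, Iris, Rafael, Rosa, Katya, Wes, Yannis, Elif, Cosmo, Indira (10). Lysander has no reports. So Kestrel's organization is 2 direct reports plus everyone under them: 11 + 1 = 12.

12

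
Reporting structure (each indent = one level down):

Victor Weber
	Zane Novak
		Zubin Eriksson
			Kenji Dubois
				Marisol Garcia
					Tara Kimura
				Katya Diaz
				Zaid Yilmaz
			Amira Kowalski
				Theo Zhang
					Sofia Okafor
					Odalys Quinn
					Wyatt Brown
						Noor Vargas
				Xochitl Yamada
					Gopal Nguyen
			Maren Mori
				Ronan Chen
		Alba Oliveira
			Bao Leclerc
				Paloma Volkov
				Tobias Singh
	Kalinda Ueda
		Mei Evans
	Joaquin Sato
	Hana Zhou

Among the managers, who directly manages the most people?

Victor Weber

Direct-report counts: Victor Weber has 4; Kalinda Ueda has 1; Zane Novak has 2; Alba Oliveira has 1; Bao Leclerc has 2; Zubin Eriksson has 3; Maren Mori has 1; Amira Kowalski has 2; Xochitl Yamada has 1; Theo Zhang has 3; Wyatt Brown has 1; Kenji Dubois has 3; Marisol Garcia has 1. The largest is 4, held by Victor Weber.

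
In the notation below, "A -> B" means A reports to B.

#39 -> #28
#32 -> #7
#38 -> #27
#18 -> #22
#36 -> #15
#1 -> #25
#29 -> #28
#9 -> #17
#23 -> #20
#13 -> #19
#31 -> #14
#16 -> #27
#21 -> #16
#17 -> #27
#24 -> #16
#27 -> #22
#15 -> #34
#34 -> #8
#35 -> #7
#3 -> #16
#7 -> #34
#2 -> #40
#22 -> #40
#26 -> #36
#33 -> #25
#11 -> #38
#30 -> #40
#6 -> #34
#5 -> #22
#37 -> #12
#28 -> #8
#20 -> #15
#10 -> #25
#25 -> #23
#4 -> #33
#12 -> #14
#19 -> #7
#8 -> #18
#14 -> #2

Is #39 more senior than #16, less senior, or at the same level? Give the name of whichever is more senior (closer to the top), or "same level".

#16

#39 is 5 levels below #40; #16 is 3. #16 is higher.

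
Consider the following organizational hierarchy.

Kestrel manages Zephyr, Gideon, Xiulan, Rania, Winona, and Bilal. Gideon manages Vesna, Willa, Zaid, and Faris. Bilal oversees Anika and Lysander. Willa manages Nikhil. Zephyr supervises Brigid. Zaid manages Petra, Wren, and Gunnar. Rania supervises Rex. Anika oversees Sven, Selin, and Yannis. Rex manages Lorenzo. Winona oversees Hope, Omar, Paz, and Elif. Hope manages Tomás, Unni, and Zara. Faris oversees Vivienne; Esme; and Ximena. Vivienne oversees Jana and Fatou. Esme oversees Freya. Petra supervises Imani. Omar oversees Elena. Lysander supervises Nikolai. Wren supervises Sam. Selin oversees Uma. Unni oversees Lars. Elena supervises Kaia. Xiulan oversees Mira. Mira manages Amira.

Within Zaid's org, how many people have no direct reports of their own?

The people in Zaid's organization with no one reporting to them are Gunnar, Sam, Imani. That is 3.

3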